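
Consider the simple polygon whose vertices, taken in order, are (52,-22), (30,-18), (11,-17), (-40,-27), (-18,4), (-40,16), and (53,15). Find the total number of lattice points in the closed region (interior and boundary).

By the shoelace formula, twice the signed area is |(52·(-18) − 30·(-22)) + (30·(-17) − 11·(-18)) + (11·(-27) − (-40)·(-17)) + ((-40)·4 − (-18)·(-27)) + ((-18)·16 − (-40)·4) + ((-40)·15 − 53·16) + (53·(-22) − 52·15)| = 5733, so the area is 2866.5.
The number of boundary lattice points is Σ gcd(|Δx|,|Δy|) = gcd(22,4) + gcd(19,1) + gcd(51,10) + gcd(22,31) + gcd(22,12) + gcd(93,1) + gcd(1,37) = 2+1+1+1+2+1+1 = 9.
Pick's theorem gives I = A − B/2 + 1 = 2866.5 − 9/2 + 1 = 2863, so the closed region contains I + B = 2863 + 9 = 2872 lattice points.

2872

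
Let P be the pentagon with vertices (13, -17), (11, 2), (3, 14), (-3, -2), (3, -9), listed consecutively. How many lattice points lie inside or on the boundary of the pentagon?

Using the shoelace formula, 2A = |[13·2 − 11·(-17)] + [11·14 − 3·2] + [3·(-2) − (-3)·14] + [(-3)·(-9) − 3·(-2)] + [3·(-17) − 13·(-9)]| = 496, so the area is 248.
The number of boundary lattice points is Σ gcd(|Δx|,|Δy|) = gcd(2,19) + gcd(8,12) + gcd(6,16) + gcd(6,7) + gcd(10,8) = 1+4+2+1+2 = 10.
Pick's theorem gives I = A − B/2 + 1 = 248 − 10/2 + 1 = 244, so the closed region contains I + B = 244 + 10 = 254 lattice points.

254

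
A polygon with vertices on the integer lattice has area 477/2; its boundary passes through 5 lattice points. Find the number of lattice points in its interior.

237

Pick's theorem A = I + B/2 − 1 rearranges to I = A − B/2 + 1 = 477/2 − 5/2 + 1 = 237.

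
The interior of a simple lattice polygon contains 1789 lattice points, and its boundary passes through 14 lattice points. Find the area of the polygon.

1795

By Pick's theorem, A = I + B/2 − 1 = 1789 + 14/2 − 1 = 1795.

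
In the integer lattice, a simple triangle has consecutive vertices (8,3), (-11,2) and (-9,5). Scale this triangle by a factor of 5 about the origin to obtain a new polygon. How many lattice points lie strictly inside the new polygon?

681

The shoelace formula gives twice the area as |[8·2 − (-11)·3] + [(-11)·5 − (-9)·2] + [(-9)·3 − 8·5]| = 55, so the area is 55/2.
Summing gcd(|Δx|,|Δy|) over the edges gives the boundary count: gcd(19,1) + gcd(2,3) + gcd(17,2) = 1+1+1 = 3.
Scaling by 5 multiplies the area by 5² = 25 (so the new area is 1375/2) and multiplies the boundary lattice-point count by 5, giving 15.
By Pick's theorem, the interior count of the dilated polygon is 1375/2 − 15/2 + 1 = 681.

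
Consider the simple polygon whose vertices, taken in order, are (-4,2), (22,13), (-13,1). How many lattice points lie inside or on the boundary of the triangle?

The shoelace formula gives twice the area as |((-4)·13 − 22·2) + (22·1 − (-13)·13) + ((-13)·2 − (-4)·1)| = 73, so the area is 73/2.
The number of boundary lattice points is Σ gcd(|Δx|,|Δy|) = gcd(26,11) + gcd(35,12) + gcd(9,1) = 1+1+1 = 3.
Pick's theorem gives I = A − B/2 + 1 = 73/2 − 3/2 + 1 = 36, so the closed region contains I + B = 36 + 3 = 39 lattice points.

39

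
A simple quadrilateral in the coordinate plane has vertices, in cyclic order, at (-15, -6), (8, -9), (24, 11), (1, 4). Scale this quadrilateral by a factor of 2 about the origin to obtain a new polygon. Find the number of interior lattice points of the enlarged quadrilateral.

1245

By the shoelace formula, twice the signed area is |[(-15)·(-9) − 8·(-6)] + [8·11 − 24·(-9)] + [24·4 − 1·11] + [1·(-6) − (-15)·4]| = 626, so the area is 313.
Along each edge there are gcd(|Δx|,|Δy|)+1 lattice points, so counting each shared vertex once the boundary has gcd(23,3) + gcd(16,20) + gcd(23,7) + gcd(16,10) = 1+4+1+2 = 8.
Scaling by 2 multiplies the area by 2² = 4 (so the new area is 1252) and multiplies the boundary lattice-point count by 2, giving 16.
By Pick's theorem, the interior count of the dilated polygon is 1252 − 16/2 + 1 = 1245.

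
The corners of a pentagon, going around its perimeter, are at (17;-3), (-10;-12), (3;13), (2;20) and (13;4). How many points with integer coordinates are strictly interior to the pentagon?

By the shoelace formula, twice the signed area is |[17·(-12) − (-10)·(-3)] + [(-10)·13 − 3·(-12)] + [3·20 − 2·13] + [2·4 − 13·20] + [13·(-3) − 17·4]| = 653, so the area is 326.5.
The number of boundary lattice points is Σ gcd(|Δx|,|Δy|) = gcd(27,9) + gcd(13,25) + gcd(1,7) + gcd(11,16) + gcd(4,7) = 9+1+1+1+1 = 13.
By Pick's theorem A = I + B/2 − 1, so I = 326.5 − 13/2 + 1 = 321.

321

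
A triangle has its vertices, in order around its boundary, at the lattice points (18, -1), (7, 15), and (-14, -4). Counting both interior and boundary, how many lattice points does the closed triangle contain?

Using the shoelace formula, 2A = |(18·15 − 7·(-1)) + (7·(-4) − (-14)·15) + ((-14)·(-1) − 18·(-4))| = 545, so the area is 272.5.
Summing gcd(|Δx|,|Δy|) over the edges gives the boundary count: gcd(11,16) + gcd(21,19) + gcd(32,3) = 1+1+1 = 3.
Pick's theorem gives I = A − B/2 + 1 = 272.5 − 3/2 + 1 = 272, so the closed region contains I + B = 272 + 3 = 275 lattice points.

275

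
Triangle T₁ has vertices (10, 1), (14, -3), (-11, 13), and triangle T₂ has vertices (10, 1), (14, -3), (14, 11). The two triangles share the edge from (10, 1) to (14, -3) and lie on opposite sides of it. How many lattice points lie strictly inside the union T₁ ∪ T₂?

37

The union is the simple quadrilateral with vertices (10, 1), (-11, 13), (14, -3), (14, 11) in order.
By the shoelace formula, twice the signed area is |(10·13 − (-11)·1) + ((-11)·(-3) − 14·13) + (14·11 − 14·(-3)) + (14·1 − 10·11)| = 92, so the area is 46.
Summing gcd(|Δx|,|Δy|) over the edges gives the boundary count: gcd(21,12) + gcd(25,16) + gcd(0,14) + gcd(4,10) = 3+1+14+2 = 20.
By Pick's theorem I = A − B/2 + 1 = 46 − 20/2 + 1 = 37.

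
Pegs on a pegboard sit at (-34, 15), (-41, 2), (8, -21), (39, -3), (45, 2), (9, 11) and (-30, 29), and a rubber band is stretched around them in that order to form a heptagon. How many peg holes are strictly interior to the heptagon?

Using the shoelace formula, 2A = |[(-34)·2 − (-41)·15] + [(-41)·(-21) − 8·2] + [8·(-3) − 39·(-21)] + [39·2 − 45·(-3)] + [45·11 − 9·2] + [9·29 − (-30)·11] + [(-30)·15 − (-34)·29]| = 4004, so the area is 2002.
Summing gcd(|Δx|,|Δy|) over the edges gives the boundary count: gcd(7,13) + gcd(49,23) + gcd(31,18) + gcd(6,5) + gcd(36,9) + gcd(39,18) + gcd(4,14) = 1+1+1+1+9+3+2 = 18.
By Pick's theorem A = I + B/2 − 1, so I = 2002 − 18/2 + 1 = 1994.

1994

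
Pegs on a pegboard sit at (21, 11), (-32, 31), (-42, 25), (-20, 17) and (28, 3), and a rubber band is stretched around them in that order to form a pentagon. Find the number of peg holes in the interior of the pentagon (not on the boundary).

By the shoelace formula, twice the signed area is |(21·31 − (-32)·11) + ((-32)·25 − (-42)·31) + ((-42)·17 − (-20)·25) + ((-20)·3 − 28·17) + (28·11 − 21·3)| = 1000, so the area is 500.
Along each edge there are gcd(|Δx|,|Δy|)+1 lattice points, so counting each shared vertex once the boundary has gcd(53,20) + gcd(10,6) + gcd(22,8) + gcd(48,14) + gcd(7,8) = 1+2+2+2+1 = 8.
Pick's theorem gives I = A − B/2 + 1 = 500 − 8/2 + 1 = 497.

497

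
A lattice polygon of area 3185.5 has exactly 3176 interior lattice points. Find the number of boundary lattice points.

21

Pick's theorem gives A = I + B/2 − 1, so B = 2(A − I + 1) = 2(3185.5 − 3176 + 1) = 21.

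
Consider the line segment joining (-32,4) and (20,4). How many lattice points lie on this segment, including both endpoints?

The number of lattice points on a segment between lattice points is gcd(|Δx|,|Δy|) + 1 = gcd(52,0) + 1 = 52 + 1 = 53.

53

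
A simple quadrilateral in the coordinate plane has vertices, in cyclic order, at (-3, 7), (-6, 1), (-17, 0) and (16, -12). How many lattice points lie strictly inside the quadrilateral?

Using the shoelace formula, 2A = |[(-3)·1 − (-6)·7] + [(-6)·0 − (-17)·1] + [(-17)·(-12) − 16·0] + [16·7 − (-3)·(-12)]| = 336, so the area is 168.
The number of boundary lattice points is Σ gcd(|Δx|,|Δy|) = gcd(3,6) + gcd(11,1) + gcd(33,12) + gcd(19,19) = 3+1+3+19 = 26.
By Pick's theorem A = I + B/2 − 1, so I = 168 − 26/2 + 1 = 156.

156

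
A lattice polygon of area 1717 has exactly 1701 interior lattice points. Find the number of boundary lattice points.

34

Pick's theorem gives A = I + B/2 − 1, so B = 2(A − I + 1) = 2(1717 − 1701 + 1) = 34.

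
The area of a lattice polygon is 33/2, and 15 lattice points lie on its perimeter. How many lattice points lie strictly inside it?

10

From Pick's theorem, I = A − B/2 + 1 = 33/2 − 15/2 + 1 = 10.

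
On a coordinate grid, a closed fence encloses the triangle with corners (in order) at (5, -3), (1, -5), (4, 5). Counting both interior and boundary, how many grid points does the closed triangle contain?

20

By the shoelace formula, twice the signed area is |(5·(-5) − 1·(-3)) + (1·5 − 4·(-5)) + (4·(-3) − 5·5)| = 34, so the area is 17.
Summing gcd(|Δx|,|Δy|) over the edges gives the boundary count: gcd(4,2) + gcd(3,10) + gcd(1,8) = 2+1+1 = 4.
Pick's theorem gives I = A − B/2 + 1 = 17 − 4/2 + 1 = 16, so the closed region contains I + B = 16 + 4 = 20 lattice points.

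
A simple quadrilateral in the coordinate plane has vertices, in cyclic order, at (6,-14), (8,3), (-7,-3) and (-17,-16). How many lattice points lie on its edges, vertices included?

6

Summing gcd(|Δx|,|Δy|) over the edges gives the boundary count: gcd(2,17) + gcd(15,6) + gcd(10,13) + gcd(23,2) = 1+3+1+1 = 6.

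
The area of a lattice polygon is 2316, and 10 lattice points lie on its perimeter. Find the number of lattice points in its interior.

2312

From Pick's theorem, I = A − B/2 + 1 = 2316 − 10/2 + 1 = 2312.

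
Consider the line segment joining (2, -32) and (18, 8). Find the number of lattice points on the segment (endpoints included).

9

The number of lattice points on a segment between lattice points is gcd(|Δx|,|Δy|) + 1 = gcd(16,40) + 1 = 8 + 1 = 9.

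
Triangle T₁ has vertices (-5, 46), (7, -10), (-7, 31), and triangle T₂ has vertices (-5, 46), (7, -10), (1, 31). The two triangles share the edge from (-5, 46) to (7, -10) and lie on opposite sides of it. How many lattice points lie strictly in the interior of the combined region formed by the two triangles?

222

The union is the simple quadrilateral with vertices (-5, 46), (-7, 31), (7, -10), (1, 31) in order.
Using the shoelace formula, 2A = |((-5)·31 − (-7)·46) + ((-7)·(-10) − 7·31) + (7·31 − 1·(-10)) + (1·46 − (-5)·31)| = 448, so the area is 224.
The number of boundary lattice points is Σ gcd(|Δx|,|Δy|) = gcd(2,15) + gcd(14,41) + gcd(6,41) + gcd(6,15) = 1+1+1+3 = 6.
By Pick's theorem I = A − B/2 + 1 = 224 − 6/2 + 1 = 222.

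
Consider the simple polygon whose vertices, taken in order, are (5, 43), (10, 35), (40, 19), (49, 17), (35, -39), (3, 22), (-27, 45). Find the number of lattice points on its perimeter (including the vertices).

Along each edge there are gcd(|Δx|,|Δy|)+1 lattice points, so counting each shared vertex once the boundary has gcd(5,8) + gcd(30,16) + gcd(9,2) + gcd(14,56) + gcd(32,61) + gcd(30,23) + gcd(32,2) = 1+2+1+14+1+1+2 = 22.

22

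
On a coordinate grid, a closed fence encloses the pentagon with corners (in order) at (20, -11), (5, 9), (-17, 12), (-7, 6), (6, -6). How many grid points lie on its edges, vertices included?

The number of boundary lattice points is Σ gcd(|Δx|,|Δy|) = gcd(15,20) + gcd(22,3) + gcd(10,6) + gcd(13,12) + gcd(14,5) = 5+1+2+1+1 = 10.

10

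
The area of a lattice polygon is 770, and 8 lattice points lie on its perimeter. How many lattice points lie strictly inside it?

767

From Pick's theorem, I = A − B/2 + 1 = 770 − 8/2 + 1 = 767.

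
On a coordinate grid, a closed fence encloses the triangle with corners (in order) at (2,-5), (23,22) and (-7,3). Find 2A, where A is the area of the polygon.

411

By the shoelace formula, twice the signed area is |[2·22 − 23·(-5)] + [23·3 − (-7)·22] + [(-7)·(-5) − 2·3]| = 411, so the area is 411/2.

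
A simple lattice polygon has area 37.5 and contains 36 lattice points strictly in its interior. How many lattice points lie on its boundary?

5

Pick's theorem gives A = I + B/2 − 1, so B = 2(A − I + 1) = 2(37.5 − 36 + 1) = 5.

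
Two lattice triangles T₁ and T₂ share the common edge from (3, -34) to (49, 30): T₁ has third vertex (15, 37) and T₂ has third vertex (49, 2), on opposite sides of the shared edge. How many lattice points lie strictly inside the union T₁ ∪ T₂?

The union is the simple quadrilateral with vertices (3, -34), (15, 37), (49, 30), (49, 2) in order.
By the shoelace formula, twice the signed area is |[3·37 − 15·(-34)] + [15·30 − 49·37] + [49·2 − 49·30] + [49·(-34) − 3·2]| = 3786, so the area is 1893.
Along each edge there are gcd(|Δx|,|Δy|)+1 lattice points, so counting each shared vertex once the boundary has gcd(12,71) + gcd(34,7) + gcd(0,28) + gcd(46,36) = 1+1+28+2 = 32.
By Pick's theorem I = A − B/2 + 1 = 1893 − 32/2 + 1 = 1878.

1878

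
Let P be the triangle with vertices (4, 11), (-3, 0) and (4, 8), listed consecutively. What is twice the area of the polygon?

By the shoelace formula, twice the signed area is |[4·0 − (-3)·11] + [(-3)·8 − 4·0] + [4·11 − 4·8]| = 21, so the area is 21/2.

21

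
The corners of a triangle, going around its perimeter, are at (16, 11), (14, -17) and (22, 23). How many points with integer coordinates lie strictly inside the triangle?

The shoelace formula gives twice the area as |(16·(-17) − 14·11) + (14·23 − 22·(-17)) + (22·11 − 16·23)| = 144, so the area is 72.
Summing gcd(|Δx|,|Δy|) over the edges gives the boundary count: gcd(2,28) + gcd(8,40) + gcd(6,12) = 2+8+6 = 16.
By Pick's theorem A = I + B/2 − 1, so I = 72 − 16/2 + 1 = 65.

65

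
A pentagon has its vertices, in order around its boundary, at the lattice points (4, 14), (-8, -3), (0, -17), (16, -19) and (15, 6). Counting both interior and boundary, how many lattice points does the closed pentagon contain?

542

The shoelace formula gives twice the area as |[4·(-3) − (-8)·14] + [(-8)·(-17) − 0·(-3)] + [0·(-19) − 16·(-17)] + [16·6 − 15·(-19)] + [15·14 − 4·6]| = 1075, so the area is 1075/2.
Along each edge there are gcd(|Δx|,|Δy|)+1 lattice points, so counting each shared vertex once the boundary has gcd(12,17) + gcd(8,14) + gcd(16,2) + gcd(1,25) + gcd(11,8) = 1+2+2+1+1 = 7.
Pick's theorem gives I = A − B/2 + 1 = 1075/2 − 7/2 + 1 = 535, so the closed region contains I + B = 535 + 7 = 542 lattice points.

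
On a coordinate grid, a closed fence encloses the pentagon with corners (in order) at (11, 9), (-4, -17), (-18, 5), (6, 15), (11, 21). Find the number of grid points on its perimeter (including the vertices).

18

The number of boundary lattice points is Σ gcd(|Δx|,|Δy|) = gcd(15,26) + gcd(14,22) + gcd(24,10) + gcd(5,6) + gcd(0,12) = 1+2+2+1+12 = 18.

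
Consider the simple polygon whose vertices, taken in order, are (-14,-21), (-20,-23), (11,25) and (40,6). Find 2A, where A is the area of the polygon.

2035

The shoelace formula gives twice the area as |[(-14)·(-23) − (-20)·(-21)] + [(-20)·25 − 11·(-23)] + [11·6 − 40·25] + [40·(-21) − (-14)·6]| = 2035, so the area is 2035/2.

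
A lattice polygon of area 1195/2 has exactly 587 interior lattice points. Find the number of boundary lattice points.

23

Pick's theorem gives A = I + B/2 − 1, so B = 2(A − I + 1) = 2(1195/2 − 587 + 1) = 23.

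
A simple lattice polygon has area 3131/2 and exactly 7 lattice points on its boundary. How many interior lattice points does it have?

1563

Pick's theorem A = I + B/2 − 1 rearranges to I = A − B/2 + 1 = 3131/2 − 7/2 + 1 = 1563.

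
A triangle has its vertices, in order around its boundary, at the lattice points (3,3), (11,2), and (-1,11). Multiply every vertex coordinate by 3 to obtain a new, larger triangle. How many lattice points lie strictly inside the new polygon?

The shoelace formula gives twice the area as |(3·2 − 11·3) + (11·11 − (-1)·2) + ((-1)·3 − 3·11)| = 60, so the area is 30.
Along each edge there are gcd(|Δx|,|Δy|)+1 lattice points, so counting each shared vertex once the boundary has gcd(8,1) + gcd(12,9) + gcd(4,8) = 1+3+4 = 8.
Scaling by 3 multiplies the area by 3² = 9 (so the new area is 270) and multiplies the boundary lattice-point count by 3, giving 24.
By Pick's theorem, the interior count of the dilated polygon is 270 − 24/2 + 1 = 259.

259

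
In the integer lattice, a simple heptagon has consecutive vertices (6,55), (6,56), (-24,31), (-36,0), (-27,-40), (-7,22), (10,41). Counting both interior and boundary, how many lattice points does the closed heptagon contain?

1515

Using the shoelace formula, 2A = |(6·56 − 6·55) + (6·31 − (-24)·56) + ((-24)·0 − (-36)·31) + ((-36)·(-40) − (-27)·0) + ((-27)·22 − (-7)·(-40)) + ((-7)·41 − 10·22) + (10·55 − 6·41)| = 3015, so the area is 1507.5.
The number of boundary lattice points is Σ gcd(|Δx|,|Δy|) = gcd(0,1) + gcd(30,25) + gcd(12,31) + gcd(9,40) + gcd(20,62) + gcd(17,19) + gcd(4,14) = 1+5+1+1+2+1+2 = 13.
Pick's theorem gives I = A − B/2 + 1 = 1507.5 − 13/2 + 1 = 1502, so the closed region contains I + B = 1502 + 13 = 1515 lattice points.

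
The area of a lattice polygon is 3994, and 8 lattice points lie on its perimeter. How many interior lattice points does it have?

From Pick's theorem, I = A − B/2 + 1 = 3994 − 8/2 + 1 = 3991.

3991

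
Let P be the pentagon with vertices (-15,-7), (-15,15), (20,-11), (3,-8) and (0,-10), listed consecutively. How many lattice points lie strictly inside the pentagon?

373

By the shoelace formula, twice the signed area is |[(-15)·15 − (-15)·(-7)] + [(-15)·(-11) − 20·15] + [20·(-8) − 3·(-11)] + [3·(-10) − 0·(-8)] + [0·(-7) − (-15)·(-10)]| = 772, so the area is 386.
Summing gcd(|Δx|,|Δy|) over the edges gives the boundary count: gcd(0,22) + gcd(35,26) + gcd(17,3) + gcd(3,2) + gcd(15,3) = 22+1+1+1+3 = 28.
Pick's theorem gives I = A − B/2 + 1 = 386 − 28/2 + 1 = 373.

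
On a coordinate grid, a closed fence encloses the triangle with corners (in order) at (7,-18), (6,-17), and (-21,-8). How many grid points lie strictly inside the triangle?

4

By the shoelace formula, twice the signed area is |(7·(-17) − 6·(-18)) + (6·(-8) − (-21)·(-17)) + ((-21)·(-18) − 7·(-8))| = 18, so the area is 9.
Summing gcd(|Δx|,|Δy|) over the edges gives the boundary count: gcd(1,1) + gcd(27,9) + gcd(28,10) = 1+9+2 = 12.
By Pick's theorem A = I + B/2 − 1, so I = 9 − 12/2 + 1 = 4.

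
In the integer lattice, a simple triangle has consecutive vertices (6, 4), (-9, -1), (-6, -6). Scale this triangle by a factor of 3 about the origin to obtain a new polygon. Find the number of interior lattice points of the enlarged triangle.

By the shoelace formula, twice the signed area is |(6·(-1) − (-9)·4) + ((-9)·(-6) − (-6)·(-1)) + ((-6)·4 − 6·(-6))| = 90, so the area is 45.
Along each edge there are gcd(|Δx|,|Δy|)+1 lattice points, so counting each shared vertex once the boundary has gcd(15,5) + gcd(3,5) + gcd(12,10) = 5+1+2 = 8.
Scaling by 3 multiplies the area by 3² = 9 (so the new area is 405) and multiplies the boundary lattice-point count by 3, giving 24.
By Pick's theorem, the interior count of the dilated polygon is 405 − 24/2 + 1 = 394.

394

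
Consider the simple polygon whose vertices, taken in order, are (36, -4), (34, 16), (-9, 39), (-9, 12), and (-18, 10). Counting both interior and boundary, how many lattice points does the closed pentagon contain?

1149

Using the shoelace formula, 2A = |[36·16 − 34·(-4)] + [34·39 − (-9)·16] + [(-9)·12 − (-9)·39] + [(-9)·10 − (-18)·12] + [(-18)·(-4) − 36·10]| = 2263, so the area is 2263/2.
Along each edge there are gcd(|Δx|,|Δy|)+1 lattice points, so counting each shared vertex once the boundary has gcd(2,20) + gcd(43,23) + gcd(0,27) + gcd(9,2) + gcd(54,14) = 2+1+27+1+2 = 33.
Pick's theorem gives I = A − B/2 + 1 = 2263/2 − 33/2 + 1 = 1116, so the closed region contains I + B = 1116 + 33 = 1149 lattice points.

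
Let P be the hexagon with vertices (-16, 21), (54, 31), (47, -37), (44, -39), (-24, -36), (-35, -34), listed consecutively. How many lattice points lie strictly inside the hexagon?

Using the shoelace formula, 2A = |((-16)·31 − 54·21) + (54·(-37) − 47·31) + (47·(-39) − 44·(-37)) + (44·(-36) − (-24)·(-39)) + ((-24)·(-34) − (-35)·(-36)) + ((-35)·21 − (-16)·(-34))| = 9533, so the area is 9533/2.
Summing gcd(|Δx|,|Δy|) over the edges gives the boundary count: gcd(70,10) + gcd(7,68) + gcd(3,2) + gcd(68,3) + gcd(11,2) + gcd(19,55) = 10+1+1+1+1+1 = 15.
Pick's theorem gives I = A − B/2 + 1 = 9533/2 − 15/2 + 1 = 4760.

4760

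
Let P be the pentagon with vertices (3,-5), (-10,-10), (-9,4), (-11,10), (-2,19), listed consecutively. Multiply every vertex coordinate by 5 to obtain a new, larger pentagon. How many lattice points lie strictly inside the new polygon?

By the shoelace formula, twice the signed area is |(3·(-10) − (-10)·(-5)) + ((-10)·4 − (-9)·(-10)) + ((-9)·10 − (-11)·4) + ((-11)·19 − (-2)·10) + ((-2)·(-5) − 3·19)| = 492, so the area is 246.
The number of boundary lattice points is Σ gcd(|Δx|,|Δy|) = gcd(13,5) + gcd(1,14) + gcd(2,6) + gcd(9,9) + gcd(5,24) = 1+1+2+9+1 = 14.
Scaling by 5 multiplies the area by 5² = 25 (so the new area is 6150) and multiplies the boundary lattice-point count by 5, giving 70.
By Pick's theorem, the interior count of the dilated polygon is 6150 − 70/2 + 1 = 6116.

6116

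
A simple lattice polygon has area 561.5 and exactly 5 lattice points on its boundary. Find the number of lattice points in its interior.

560

Pick's theorem A = I + B/2 − 1 rearranges to I = A − B/2 + 1 = 561.5 − 5/2 + 1 = 560.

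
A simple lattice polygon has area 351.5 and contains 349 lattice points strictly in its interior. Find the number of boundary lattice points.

Pick's theorem gives A = I + B/2 − 1, so B = 2(A − I + 1) = 2(351.5 − 349 + 1) = 7.

7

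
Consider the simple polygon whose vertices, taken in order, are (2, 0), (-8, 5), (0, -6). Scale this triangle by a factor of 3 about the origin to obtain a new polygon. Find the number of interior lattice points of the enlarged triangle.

304

The shoelace formula gives twice the area as |[2·5 − (-8)·0] + [(-8)·(-6) − 0·5] + [0·0 − 2·(-6)]| = 70, so the area is 35.
Summing gcd(|Δx|,|Δy|) over the edges gives the boundary count: gcd(10,5) + gcd(8,11) + gcd(2,6) = 5+1+2 = 8.
Scaling by 3 multiplies the area by 3² = 9 (so the new area is 315) and multiplies the boundary lattice-point count by 3, giving 24.
By Pick's theorem, the interior count of the dilated polygon is 315 − 24/2 + 1 = 304.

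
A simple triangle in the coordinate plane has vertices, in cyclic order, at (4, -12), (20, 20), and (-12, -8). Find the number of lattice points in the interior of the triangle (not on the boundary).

277

The shoelace formula gives twice the area as |(4·20 − 20·(-12)) + (20·(-8) − (-12)·20) + ((-12)·(-12) − 4·(-8))| = 576, so the area is 288.
Along each edge there are gcd(|Δx|,|Δy|)+1 lattice points, so counting each shared vertex once the boundary has gcd(16,32) + gcd(32,28) + gcd(16,4) = 16+4+4 = 24.
Pick's theorem gives I = A − B/2 + 1 = 288 − 24/2 + 1 = 277.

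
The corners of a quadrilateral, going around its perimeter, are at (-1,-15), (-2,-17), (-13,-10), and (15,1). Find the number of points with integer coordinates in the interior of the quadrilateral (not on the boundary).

142

Using the shoelace formula, 2A = |[(-1)·(-17) − (-2)·(-15)] + [(-2)·(-10) − (-13)·(-17)] + [(-13)·1 − 15·(-10)] + [15·(-15) − (-1)·1]| = 301, so the area is 301/2.
The number of boundary lattice points is Σ gcd(|Δx|,|Δy|) = gcd(1,2) + gcd(11,7) + gcd(28,11) + gcd(16,16) = 1+1+1+16 = 19.
Pick's theorem gives I = A − B/2 + 1 = 301/2 − 19/2 + 1 = 142.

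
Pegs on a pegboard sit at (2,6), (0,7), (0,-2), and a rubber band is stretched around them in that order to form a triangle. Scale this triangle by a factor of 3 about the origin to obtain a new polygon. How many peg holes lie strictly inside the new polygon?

The shoelace formula gives twice the area as |(2·7 − 0·6) + (0·(-2) − 0·7) + (0·6 − 2·(-2))| = 18, so the area is 9.
The number of boundary lattice points is Σ gcd(|Δx|,|Δy|) = gcd(2,1) + gcd(0,9) + gcd(2,8) = 1+9+2 = 12.
Scaling by 3 multiplies the area by 3² = 9 (so the new area is 81) and multiplies the boundary lattice-point count by 3, giving 36.
By Pick's theorem, the interior count of the dilated polygon is 81 − 36/2 + 1 = 64.

64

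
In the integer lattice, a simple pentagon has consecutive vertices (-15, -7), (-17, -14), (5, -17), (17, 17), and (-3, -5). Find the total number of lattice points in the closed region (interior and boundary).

373

By the shoelace formula, twice the signed area is |[(-15)·(-14) − (-17)·(-7)] + [(-17)·(-17) − 5·(-14)] + [5·17 − 17·(-17)] + [17·(-5) − (-3)·17] + [(-3)·(-7) − (-15)·(-5)]| = 736, so the area is 368.
Summing gcd(|Δx|,|Δy|) over the edges gives the boundary count: gcd(2,7) + gcd(22,3) + gcd(12,34) + gcd(20,22) + gcd(12,2) = 1+1+2+2+2 = 8.
Pick's theorem gives I = A − B/2 + 1 = 368 − 8/2 + 1 = 365, so the closed region contains I + B = 365 + 8 = 373 lattice points.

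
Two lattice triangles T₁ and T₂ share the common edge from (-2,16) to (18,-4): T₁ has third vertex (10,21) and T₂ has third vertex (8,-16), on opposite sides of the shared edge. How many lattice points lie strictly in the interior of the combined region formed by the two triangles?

388

The union is the simple quadrilateral with vertices (-2,16), (10,21), (18,-4), (8,-16) in order.
By the shoelace formula, twice the signed area is |((-2)·21 − 10·16) + (10·(-4) − 18·21) + (18·(-16) − 8·(-4)) + (8·16 − (-2)·(-16))| = 780, so the area is 390.
Along each edge there are gcd(|Δx|,|Δy|)+1 lattice points, so counting each shared vertex once the boundary has gcd(12,5) + gcd(8,25) + gcd(10,12) + gcd(10,32) = 1+1+2+2 = 6.
By Pick's theorem I = A − B/2 + 1 = 390 − 6/2 + 1 = 388.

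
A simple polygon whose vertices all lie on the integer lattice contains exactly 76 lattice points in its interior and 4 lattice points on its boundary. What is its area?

77

Pick's theorem states A = I + B/2 − 1, so A = 76 + 4/2 − 1 = 77.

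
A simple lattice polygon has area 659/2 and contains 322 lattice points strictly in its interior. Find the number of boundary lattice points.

17

Pick's theorem gives A = I + B/2 − 1, so B = 2(A − I + 1) = 2(659/2 − 322 + 1) = 17.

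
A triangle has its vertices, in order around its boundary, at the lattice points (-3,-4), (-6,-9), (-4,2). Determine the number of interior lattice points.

11

By the shoelace formula, twice the signed area is |[(-3)·(-9) − (-6)·(-4)] + [(-6)·2 − (-4)·(-9)] + [(-4)·(-4) − (-3)·2]| = 23, so the area is 11.5.
Summing gcd(|Δx|,|Δy|) over the edges gives the boundary count: gcd(3,5) + gcd(2,11) + gcd(1,6) = 1+1+1 = 3.
By Pick's theorem A = I + B/2 − 1, so I = 11.5 − 3/2 + 1 = 11.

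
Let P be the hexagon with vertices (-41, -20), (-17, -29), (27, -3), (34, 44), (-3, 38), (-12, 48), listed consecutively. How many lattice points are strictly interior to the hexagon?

By the shoelace formula, twice the signed area is |[(-41)·(-29) − (-17)·(-20)] + [(-17)·(-3) − 27·(-29)] + [27·44 − 34·(-3)] + [34·38 − (-3)·44] + [(-3)·48 − (-12)·38] + [(-12)·(-20) − (-41)·48]| = 6917, so the area is 3458.5.
Summing gcd(|Δx|,|Δy|) over the edges gives the boundary count: gcd(24,9) + gcd(44,26) + gcd(7,47) + gcd(37,6) + gcd(9,10) + gcd(29,68) = 3+2+1+1+1+1 = 9.
Pick's theorem gives I = A − B/2 + 1 = 3458.5 − 9/2 + 1 = 3455.

3455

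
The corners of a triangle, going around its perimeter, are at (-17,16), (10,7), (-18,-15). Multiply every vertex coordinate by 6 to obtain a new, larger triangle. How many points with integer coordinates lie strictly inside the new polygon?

15193

Using the shoelace formula, 2A = |[(-17)·7 − 10·16] + [10·(-15) − (-18)·7] + [(-18)·16 − (-17)·(-15)]| = 846, so the area is 423.
Along each edge there are gcd(|Δx|,|Δy|)+1 lattice points, so counting each shared vertex once the boundary has gcd(27,9) + gcd(28,22) + gcd(1,31) = 9+2+1 = 12.
Scaling by 6 multiplies the area by 6² = 36 (so the new area is 15228) and multiplies the boundary lattice-point count by 6, giving 72.
By Pick's theorem, the interior count of the dilated polygon is 15228 − 72/2 + 1 = 15193.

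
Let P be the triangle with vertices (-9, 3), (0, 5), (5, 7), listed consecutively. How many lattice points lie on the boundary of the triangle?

Along each edge there are gcd(|Δx|,|Δy|)+1 lattice points, so counting each shared vertex once the boundary has gcd(9,2) + gcd(5,2) + gcd(14,4) = 1+1+2 = 4.

4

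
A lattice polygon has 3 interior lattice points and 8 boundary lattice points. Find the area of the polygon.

6

By Pick's theorem, A = I + B/2 − 1 = 3 + 8/2 − 1 = 6.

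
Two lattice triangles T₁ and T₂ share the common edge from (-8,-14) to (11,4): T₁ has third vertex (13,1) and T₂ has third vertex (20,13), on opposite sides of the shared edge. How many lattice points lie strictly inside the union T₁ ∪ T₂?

45

The union is the simple quadrilateral with vertices (-8,-14), (13,1), (11,4), (20,13) in order.
By the shoelace formula, twice the signed area is |[(-8)·1 − 13·(-14)] + [13·4 − 11·1] + [11·13 − 20·4] + [20·(-14) − (-8)·13]| = 102, so the area is 51.
Summing gcd(|Δx|,|Δy|) over the edges gives the boundary count: gcd(21,15) + gcd(2,3) + gcd(9,9) + gcd(28,27) = 3+1+9+1 = 14.
By Pick's theorem I = A − B/2 + 1 = 51 − 14/2 + 1 = 45.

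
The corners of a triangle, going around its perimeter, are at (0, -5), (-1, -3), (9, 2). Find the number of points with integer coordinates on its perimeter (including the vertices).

Summing gcd(|Δx|,|Δy|) over the edges gives the boundary count: gcd(1,2) + gcd(10,5) + gcd(9,7) = 1+5+1 = 7.

7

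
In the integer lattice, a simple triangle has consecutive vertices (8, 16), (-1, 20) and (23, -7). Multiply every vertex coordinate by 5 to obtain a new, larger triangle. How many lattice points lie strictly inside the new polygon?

The shoelace formula gives twice the area as |(8·20 − (-1)·16) + ((-1)·(-7) − 23·20) + (23·16 − 8·(-7))| = 147, so the area is 147/2.
Summing gcd(|Δx|,|Δy|) over the edges gives the boundary count: gcd(9,4) + gcd(24,27) + gcd(15,23) = 1+3+1 = 5.
Scaling by 5 multiplies the area by 5² = 25 (so the new area is 3675/2) and multiplies the boundary lattice-point count by 5, giving 25.
By Pick's theorem, the interior count of the dilated polygon is 3675/2 − 25/2 + 1 = 1826.

1826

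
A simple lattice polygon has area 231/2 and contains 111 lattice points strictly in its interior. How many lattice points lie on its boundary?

11

Pick's theorem gives A = I + B/2 − 1, so B = 2(A − I + 1) = 2(231/2 − 111 + 1) = 11.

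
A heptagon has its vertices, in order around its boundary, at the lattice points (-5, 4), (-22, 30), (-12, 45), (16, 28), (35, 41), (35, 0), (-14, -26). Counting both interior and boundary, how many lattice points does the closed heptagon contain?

The shoelace formula gives twice the area as |[(-5)·30 − (-22)·4] + [(-22)·45 − (-12)·30] + [(-12)·28 − 16·45] + [16·41 − 35·28] + [35·0 − 35·41] + [35·(-26) − (-14)·0] + [(-14)·4 − (-5)·(-26)]| = 4603, so the area is 2301.5.
The number of boundary lattice points is Σ gcd(|Δx|,|Δy|) = gcd(17,26) + gcd(10,15) + gcd(28,17) + gcd(19,13) + gcd(0,41) + gcd(49,26) + gcd(9,30) = 1+5+1+1+41+1+3 = 53.
Pick's theorem gives I = A − B/2 + 1 = 2301.5 − 53/2 + 1 = 2276, so the closed region contains I + B = 2276 + 53 = 2329 lattice points.

2329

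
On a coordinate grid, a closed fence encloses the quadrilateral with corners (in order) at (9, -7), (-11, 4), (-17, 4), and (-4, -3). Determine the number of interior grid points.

49

Using the shoelace formula, 2A = |[9·4 − (-11)·(-7)] + [(-11)·4 − (-17)·4] + [(-17)·(-3) − (-4)·4] + [(-4)·(-7) − 9·(-3)]| = 105, so the area is 105/2.
Summing gcd(|Δx|,|Δy|) over the edges gives the boundary count: gcd(20,11) + gcd(6,0) + gcd(13,7) + gcd(13,4) = 1+6+1+1 = 9.
By Pick's theorem A = I + B/2 − 1, so I = 105/2 − 9/2 + 1 = 49.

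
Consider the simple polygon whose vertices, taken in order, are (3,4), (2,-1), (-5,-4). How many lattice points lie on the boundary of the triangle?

10

Along each edge there are gcd(|Δx|,|Δy|)+1 lattice points, so counting each shared vertex once the boundary has gcd(1,5) + gcd(7,3) + gcd(8,8) = 1+1+8 = 10.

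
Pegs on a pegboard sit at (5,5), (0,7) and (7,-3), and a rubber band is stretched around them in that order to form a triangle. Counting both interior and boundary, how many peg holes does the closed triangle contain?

21

The shoelace formula gives twice the area as |(5·7 − 0·5) + (0·(-3) − 7·7) + (7·5 − 5·(-3))| = 36, so the area is 18.
The number of boundary lattice points is Σ gcd(|Δx|,|Δy|) = gcd(5,2) + gcd(7,10) + gcd(2,8) = 1+1+2 = 4.
Pick's theorem gives I = A − B/2 + 1 = 18 − 4/2 + 1 = 17, so the closed region contains I + B = 17 + 4 = 21 lattice points.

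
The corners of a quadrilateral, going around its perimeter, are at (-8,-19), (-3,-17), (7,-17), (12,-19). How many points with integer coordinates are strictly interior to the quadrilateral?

15

The shoelace formula gives twice the area as |((-8)·(-17) − (-3)·(-19)) + ((-3)·(-17) − 7·(-17)) + (7·(-19) − 12·(-17)) + (12·(-19) − (-8)·(-19))| = 60, so the area is 30.
Summing gcd(|Δx|,|Δy|) over the edges gives the boundary count: gcd(5,2) + gcd(10,0) + gcd(5,2) + gcd(20,0) = 1+10+1+20 = 32.
Pick's theorem gives I = A − B/2 + 1 = 30 − 32/2 + 1 = 15.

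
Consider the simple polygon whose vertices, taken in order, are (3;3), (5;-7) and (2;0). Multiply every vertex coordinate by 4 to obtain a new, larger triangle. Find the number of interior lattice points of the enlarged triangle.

By the shoelace formula, twice the signed area is |(3·(-7) − 5·3) + (5·0 − 2·(-7)) + (2·3 − 3·0)| = 16, so the area is 8.
Along each edge there are gcd(|Δx|,|Δy|)+1 lattice points, so counting each shared vertex once the boundary has gcd(2,10) + gcd(3,7) + gcd(1,3) = 2+1+1 = 4.
Scaling by 4 multiplies the area by 4² = 16 (so the new area is 128) and multiplies the boundary lattice-point count by 4, giving 16.
By Pick's theorem, the interior count of the dilated polygon is 128 − 16/2 + 1 = 121.

121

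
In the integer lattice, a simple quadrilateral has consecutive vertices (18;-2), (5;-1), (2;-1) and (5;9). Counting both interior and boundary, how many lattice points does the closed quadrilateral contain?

The shoelace formula gives twice the area as |[18·(-1) − 5·(-2)] + [5·(-1) − 2·(-1)] + [2·9 − 5·(-1)] + [5·(-2) − 18·9]| = 160, so the area is 80.
Along each edge there are gcd(|Δx|,|Δy|)+1 lattice points, so counting each shared vertex once the boundary has gcd(13,1) + gcd(3,0) + gcd(3,10) + gcd(13,11) = 1+3+1+1 = 6.
Pick's theorem gives I = A − B/2 + 1 = 80 − 6/2 + 1 = 78, so the closed region contains I + B = 78 + 6 = 84 lattice points.

84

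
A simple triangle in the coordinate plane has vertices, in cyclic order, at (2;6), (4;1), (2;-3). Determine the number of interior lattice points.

Using the shoelace formula, 2A = |(2·1 − 4·6) + (4·(-3) − 2·1) + (2·6 − 2·(-3))| = 18, so the area is 9.
The number of boundary lattice points is Σ gcd(|Δx|,|Δy|) = gcd(2,5) + gcd(2,4) + gcd(0,9) = 1+2+9 = 12.
By Pick's theorem A = I + B/2 − 1, so I = 9 − 12/2 + 1 = 4.

4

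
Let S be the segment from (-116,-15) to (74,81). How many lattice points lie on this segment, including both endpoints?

The number of lattice points on a segment between lattice points is gcd(|Δx|,|Δy|) + 1 = gcd(190,96) + 1 = 2 + 1 = 3.

3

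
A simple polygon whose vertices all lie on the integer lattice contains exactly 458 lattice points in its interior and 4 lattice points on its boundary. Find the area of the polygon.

459

Pick's theorem states A = I + B/2 − 1, so A = 458 + 4/2 − 1 = 459.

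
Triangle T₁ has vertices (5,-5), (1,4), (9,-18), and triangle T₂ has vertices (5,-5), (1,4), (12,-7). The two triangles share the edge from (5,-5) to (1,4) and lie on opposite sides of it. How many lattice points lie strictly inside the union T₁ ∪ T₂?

29

The union is the simple quadrilateral with vertices (5,-5), (9,-18), (1,4), (12,-7) in order.
By the shoelace formula, twice the signed area is |[5·(-18) − 9·(-5)] + [9·4 − 1·(-18)] + [1·(-7) − 12·4] + [12·(-5) − 5·(-7)]| = 71, so the area is 71/2.
The number of boundary lattice points is Σ gcd(|Δx|,|Δy|) = gcd(4,13) + gcd(8,22) + gcd(11,11) + gcd(7,2) = 1+2+11+1 = 15.
By Pick's theorem I = A − B/2 + 1 = 71/2 − 15/2 + 1 = 29.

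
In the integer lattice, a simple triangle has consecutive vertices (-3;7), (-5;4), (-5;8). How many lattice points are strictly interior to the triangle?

By the shoelace formula, twice the signed area is |((-3)·4 − (-5)·7) + ((-5)·8 − (-5)·4) + ((-5)·7 − (-3)·8)| = 8, so the area is 4.
Along each edge there are gcd(|Δx|,|Δy|)+1 lattice points, so counting each shared vertex once the boundary has gcd(2,3) + gcd(0,4) + gcd(2,1) = 1+4+1 = 6.
Pick's theorem gives I = A − B/2 + 1 = 4 − 6/2 + 1 = 2.

2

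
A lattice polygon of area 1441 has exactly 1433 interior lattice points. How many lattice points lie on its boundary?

Pick's theorem gives A = I + B/2 − 1, so B = 2(A − I + 1) = 2(1441 − 1433 + 1) = 18.

18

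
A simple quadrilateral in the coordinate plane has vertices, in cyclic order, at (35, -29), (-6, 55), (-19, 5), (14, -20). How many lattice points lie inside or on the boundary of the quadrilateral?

1689

The shoelace formula gives twice the area as |(35·55 − (-6)·(-29)) + ((-6)·5 − (-19)·55) + ((-19)·(-20) − 14·5) + (14·(-29) − 35·(-20))| = 3370, so the area is 1685.
Summing gcd(|Δx|,|Δy|) over the edges gives the boundary count: gcd(41,84) + gcd(13,50) + gcd(33,25) + gcd(21,9) = 1+1+1+3 = 6.
Pick's theorem gives I = A − B/2 + 1 = 1685 − 6/2 + 1 = 1683, so the closed region contains I + B = 1683 + 6 = 1689 lattice points.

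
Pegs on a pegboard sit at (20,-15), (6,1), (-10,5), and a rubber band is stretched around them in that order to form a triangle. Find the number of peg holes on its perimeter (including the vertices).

Summing gcd(|Δx|,|Δy|) over the edges gives the boundary count: gcd(14,16) + gcd(16,4) + gcd(30,20) = 2+4+10 = 16.

16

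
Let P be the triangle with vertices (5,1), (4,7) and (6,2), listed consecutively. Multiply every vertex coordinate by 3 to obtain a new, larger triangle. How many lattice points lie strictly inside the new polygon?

28

The shoelace formula gives twice the area as |[5·7 − 4·1] + [4·2 − 6·7] + [6·1 − 5·2]| = 7, so the area is 7/2.
Along each edge there are gcd(|Δx|,|Δy|)+1 lattice points, so counting each shared vertex once the boundary has gcd(1,6) + gcd(2,5) + gcd(1,1) = 1+1+1 = 3.
Scaling by 3 multiplies the area by 3² = 9 (so the new area is 31.5) and multiplies the boundary lattice-point count by 3, giving 9.
By Pick's theorem, the interior count of the dilated polygon is 31.5 − 9/2 + 1 = 28.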